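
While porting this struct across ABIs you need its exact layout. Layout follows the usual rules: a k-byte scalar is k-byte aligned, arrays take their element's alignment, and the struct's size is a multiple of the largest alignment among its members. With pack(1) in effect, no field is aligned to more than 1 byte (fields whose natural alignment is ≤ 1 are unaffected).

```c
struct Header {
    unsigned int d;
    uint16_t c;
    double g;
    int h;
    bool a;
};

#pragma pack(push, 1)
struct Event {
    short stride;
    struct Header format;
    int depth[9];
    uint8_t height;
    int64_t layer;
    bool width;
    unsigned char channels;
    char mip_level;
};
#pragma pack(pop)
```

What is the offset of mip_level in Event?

Header: d at 0 (size 4, align 4) → ends 4; c at 4 (size 2, align 2) → ends 6; pad 2 to align 8 for g; g at 8 (size 8, align 8) → ends 16; h at 16 (size 4, align 4) → ends 20; a at 20 (size 1, align 1) → ends 21; tail pad 3 to reach multiple of 8; total 24 bytes, alignment 8
stride at 0 (size 2, align 1) → ends 2
format at 2 (size 24, align 1) → ends 26
depth at 26 (size 36, align 1) → ends 62
height at 62 (size 1, align 1) → ends 63
layer at 63 (size 8, align 1) → ends 71
width at 71 (size 1, align 1) → ends 72
channels at 72 (size 1, align 1) → ends 73
mip_level at 73 (size 1, align 1) → ends 74

73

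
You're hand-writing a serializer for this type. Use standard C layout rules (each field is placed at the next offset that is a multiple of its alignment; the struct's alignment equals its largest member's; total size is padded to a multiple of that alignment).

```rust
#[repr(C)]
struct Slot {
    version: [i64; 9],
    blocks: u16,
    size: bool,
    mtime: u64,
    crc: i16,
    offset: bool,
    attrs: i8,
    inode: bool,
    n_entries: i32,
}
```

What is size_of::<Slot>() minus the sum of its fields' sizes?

12

0..72  version  (72B, 8-aligned)
72..74  blocks  (2B, 2-aligned)
74..75  size  (1B, 1-aligned)
75..80  -- padding (5B)
80..88  mtime  (8B, 8-aligned)
88..90  crc  (2B, 2-aligned)
90..91  offset  (1B, 1-aligned)
91..92  attrs  (1B, 1-aligned)
92..93  inode  (1B, 1-aligned)
93..96  -- padding (3B)
96..100  n_entries  (4B, 4-aligned)
100..104  -- tail padding (4B)
sizeof = 104, alignof = 8
data bytes 92, size 104 → padding 12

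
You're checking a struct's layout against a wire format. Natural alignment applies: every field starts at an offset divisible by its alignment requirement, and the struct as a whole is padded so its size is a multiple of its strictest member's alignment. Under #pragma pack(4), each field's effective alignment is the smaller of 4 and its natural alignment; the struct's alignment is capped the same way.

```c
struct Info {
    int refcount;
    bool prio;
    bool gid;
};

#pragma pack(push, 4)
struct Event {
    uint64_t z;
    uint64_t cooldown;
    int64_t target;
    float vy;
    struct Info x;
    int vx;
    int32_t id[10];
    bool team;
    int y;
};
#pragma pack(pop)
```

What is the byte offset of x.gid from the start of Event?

33

Info: @0: refcount [4B, align 4] → 4; @4: prio [1B, align 1] → 5; @5: gid [1B, align 1] → 6; +2 tail pad (align 4); size 8, align 4
@0: z [8B, align 4] → 8
@8: cooldown [8B, align 4] → 16
@16: target [8B, align 4] → 24
@24: vy [4B, align 4] → 28
@28: x [8B, align 4] → 36
within Info: gid at 5
28 + 5 = 33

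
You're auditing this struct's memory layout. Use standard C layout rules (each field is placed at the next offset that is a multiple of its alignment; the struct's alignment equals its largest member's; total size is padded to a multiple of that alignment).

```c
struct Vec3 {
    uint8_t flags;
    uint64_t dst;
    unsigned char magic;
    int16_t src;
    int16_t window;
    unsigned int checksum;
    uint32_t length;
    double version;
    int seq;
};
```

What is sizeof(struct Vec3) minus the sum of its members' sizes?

14

flags at 0 (size 1, align 1) → ends 1
pad 7 to align 8 for dst
dst at 8 (size 8, align 8) → ends 16
magic at 16 (size 1, align 1) → ends 17
pad 1 to align 2 for src
src at 18 (size 2, align 2) → ends 20
window at 20 (size 2, align 2) → ends 22
pad 2 to align 4 for checksum
checksum at 24 (size 4, align 4) → ends 28
length at 28 (size 4, align 4) → ends 32
version at 32 (size 8, align 8) → ends 40
seq at 40 (size 4, align 4) → ends 44
tail pad 4 to reach multiple of 8
total 48 bytes, alignment 8
data bytes 34, size 48 → padding 14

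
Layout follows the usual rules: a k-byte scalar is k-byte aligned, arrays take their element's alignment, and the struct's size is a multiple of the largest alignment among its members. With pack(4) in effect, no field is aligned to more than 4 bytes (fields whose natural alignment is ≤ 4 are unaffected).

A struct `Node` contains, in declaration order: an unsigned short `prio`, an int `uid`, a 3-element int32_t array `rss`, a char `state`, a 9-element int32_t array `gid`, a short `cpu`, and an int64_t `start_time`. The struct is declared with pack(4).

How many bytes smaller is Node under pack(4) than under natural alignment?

natural layout:
  @0: prio [2B, align 2] → 2
  +2 pad (align 4)
  @4: uid [4B, align 4] → 8
  @8: rss [12B, align 4] → 20
  @20: state [1B, align 1] → 21
  +3 pad (align 4)
  @24: gid [36B, align 4] → 60
  @60: cpu [2B, align 2] → 62
  +2 pad (align 8)
  @64: start_time [8B, align 8] → 72
  size 72, align 8
packed(4) layout:
  @0: prio [2B, align 2] → 2
  +2 pad (align 4)
  @4: uid [4B, align 4] → 8
  @8: rss [12B, align 4] → 20
  @20: state [1B, align 1] → 21
  +3 pad (align 4)
  @24: gid [36B, align 4] → 60
  @60: cpu [2B, align 2] → 62
  +2 pad (align 4)
  @64: start_time [8B, align 4] → 72
  size 72, align 4
72 − 72 = 0

0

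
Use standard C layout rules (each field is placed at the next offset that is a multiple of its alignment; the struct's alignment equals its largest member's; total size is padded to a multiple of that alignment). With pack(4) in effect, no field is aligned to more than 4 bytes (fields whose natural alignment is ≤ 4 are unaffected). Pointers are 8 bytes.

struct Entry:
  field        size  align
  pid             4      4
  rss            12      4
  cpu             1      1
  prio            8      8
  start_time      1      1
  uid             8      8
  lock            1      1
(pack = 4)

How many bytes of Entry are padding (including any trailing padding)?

9

pid at 0 (size 4, align 4) → ends 4
rss at 4 (size 12, align 4) → ends 16
cpu at 16 (size 1, align 1) → ends 17
pad 3 to align 4 for prio
prio at 20 (size 8, align 4) → ends 28
start_time at 28 (size 1, align 1) → ends 29
pad 3 to align 4 for uid
uid at 32 (size 8, align 4) → ends 40
lock at 40 (size 1, align 1) → ends 41
tail pad 3 to reach multiple of 4
total 44 bytes, alignment 4
data bytes 35, size 44 → padding 9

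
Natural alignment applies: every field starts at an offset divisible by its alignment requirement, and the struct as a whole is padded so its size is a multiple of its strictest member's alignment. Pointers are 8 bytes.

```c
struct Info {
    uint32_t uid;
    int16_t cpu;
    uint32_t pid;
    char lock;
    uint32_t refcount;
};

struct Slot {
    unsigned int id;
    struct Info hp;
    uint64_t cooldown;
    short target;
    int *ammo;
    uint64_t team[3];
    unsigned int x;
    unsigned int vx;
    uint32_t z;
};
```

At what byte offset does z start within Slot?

Info: @0: uid [4B, align 4] → 4; @4: cpu [2B, align 2] → 6; +2 pad (align 4); @8: pid [4B, align 4] → 12; @12: lock [1B, align 1] → 13; +3 pad (align 4); @16: refcount [4B, align 4] → 20; size 20, align 4
@0: id [4B, align 4] → 4
@4: hp [20B, align 4] → 24
@24: cooldown [8B, align 8] → 32
@32: target [2B, align 2] → 34
+6 pad (align 8)
@40: ammo [8B, align 8] → 48
@48: team [24B, align 8] → 72
@72: x [4B, align 4] → 76
@76: vx [4B, align 4] → 80
@80: z [4B, align 4] → 84

80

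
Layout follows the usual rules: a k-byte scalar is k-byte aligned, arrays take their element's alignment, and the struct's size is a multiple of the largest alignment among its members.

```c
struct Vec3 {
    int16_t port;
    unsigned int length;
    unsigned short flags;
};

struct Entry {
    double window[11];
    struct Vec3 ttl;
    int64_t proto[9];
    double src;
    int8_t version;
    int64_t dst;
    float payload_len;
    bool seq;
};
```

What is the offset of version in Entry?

184

Vec3: 0..2  port  (2B, 2-aligned); 2..4  -- padding (2B); 4..8  length  (4B, 4-aligned); 8..10  flags  (2B, 2-aligned); 10..12  -- tail padding (2B); sizeof = 12, alignof = 4
0..88  window  (88B, 8-aligned)
88..100  ttl  (12B, 4-aligned)
100..104  -- padding (4B)
104..176  proto  (72B, 8-aligned)
176..184  src  (8B, 8-aligned)
184..185  version  (1B, 1-aligned)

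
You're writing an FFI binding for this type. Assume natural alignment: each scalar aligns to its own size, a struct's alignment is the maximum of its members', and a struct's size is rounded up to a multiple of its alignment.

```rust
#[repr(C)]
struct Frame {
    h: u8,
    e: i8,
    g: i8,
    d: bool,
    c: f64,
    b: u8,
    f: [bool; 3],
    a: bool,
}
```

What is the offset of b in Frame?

0..1  h  (1B, 1-aligned)
1..2  e  (1B, 1-aligned)
2..3  g  (1B, 1-aligned)
3..4  d  (1B, 1-aligned)
4..8  -- padding (4B)
8..16  c  (8B, 8-aligned)
16..17  b  (1B, 1-aligned)

16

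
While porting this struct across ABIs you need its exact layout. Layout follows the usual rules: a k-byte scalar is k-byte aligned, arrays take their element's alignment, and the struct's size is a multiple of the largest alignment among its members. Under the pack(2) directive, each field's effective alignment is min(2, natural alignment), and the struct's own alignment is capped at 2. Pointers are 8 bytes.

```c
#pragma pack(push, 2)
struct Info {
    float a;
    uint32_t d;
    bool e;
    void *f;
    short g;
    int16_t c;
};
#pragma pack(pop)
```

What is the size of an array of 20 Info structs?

440

a at 0 (size 4, align 2) → ends 4
d at 4 (size 4, align 2) → ends 8
e at 8 (size 1, align 1) → ends 9
pad 1 to align 2 for f
f at 10 (size 8, align 2) → ends 18
g at 18 (size 2, align 2) → ends 20
c at 20 (size 2, align 2) → ends 22
total 22 bytes, alignment 2
array of 20: 20 × 22 = 440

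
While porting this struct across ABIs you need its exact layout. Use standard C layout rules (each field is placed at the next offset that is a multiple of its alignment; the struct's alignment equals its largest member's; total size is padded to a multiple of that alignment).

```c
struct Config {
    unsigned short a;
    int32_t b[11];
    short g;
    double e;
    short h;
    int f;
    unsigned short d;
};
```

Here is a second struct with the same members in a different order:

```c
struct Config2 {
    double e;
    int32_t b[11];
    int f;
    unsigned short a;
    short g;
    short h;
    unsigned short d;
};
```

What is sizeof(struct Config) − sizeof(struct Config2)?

@0: a [2B, align 2] → 2
+2 pad (align 4)
@4: b [44B, align 4] → 48
@48: g [2B, align 2] → 50
+6 pad (align 8)
@56: e [8B, align 8] → 64
@64: h [2B, align 2] → 66
+2 pad (align 4)
@68: f [4B, align 4] → 72
@72: d [2B, align 2] → 74
+6 tail pad (align 8)
size 80, align 8
— Config2 —
@0: e [8B, align 8] → 8
@8: b [44B, align 4] → 52
@52: f [4B, align 4] → 56
@56: a [2B, align 2] → 58
@58: g [2B, align 2] → 60
@60: h [2B, align 2] → 62
@62: d [2B, align 2] → 64
size 64, align 8
80 − 64 = 16

16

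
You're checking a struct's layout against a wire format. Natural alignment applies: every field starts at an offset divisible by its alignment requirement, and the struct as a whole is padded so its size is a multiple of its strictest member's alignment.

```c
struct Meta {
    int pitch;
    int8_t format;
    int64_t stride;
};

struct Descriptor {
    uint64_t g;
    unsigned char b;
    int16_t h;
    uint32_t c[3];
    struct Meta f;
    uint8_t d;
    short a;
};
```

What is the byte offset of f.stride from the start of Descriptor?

Meta: @0: pitch [4B, align 4] → 4; @4: format [1B, align 1] → 5; +3 pad (align 8); @8: stride [8B, align 8] → 16; size 16, align 8
@0: g [8B, align 8] → 8
@8: b [1B, align 1] → 9
+1 pad (align 2)
@10: h [2B, align 2] → 12
@12: c [12B, align 4] → 24
@24: f [16B, align 8] → 40
within Meta: stride at 8
24 + 8 = 32

32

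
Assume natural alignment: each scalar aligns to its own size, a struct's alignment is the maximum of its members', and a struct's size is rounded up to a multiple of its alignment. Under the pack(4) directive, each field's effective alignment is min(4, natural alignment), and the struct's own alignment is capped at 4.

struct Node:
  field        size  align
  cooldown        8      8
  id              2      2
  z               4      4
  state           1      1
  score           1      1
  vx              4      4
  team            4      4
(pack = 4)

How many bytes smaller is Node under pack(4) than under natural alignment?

4

natural layout:
  @0: cooldown [8B, align 8] → 8
  @8: id [2B, align 2] → 10
  +2 pad (align 4)
  @12: z [4B, align 4] → 16
  @16: state [1B, align 1] → 17
  @17: score [1B, align 1] → 18
  +2 pad (align 4)
  @20: vx [4B, align 4] → 24
  @24: team [4B, align 4] → 28
  +4 tail pad (align 8)
  size 32, align 8
packed(4) layout:
  @0: cooldown [8B, align 4] → 8
  @8: id [2B, align 2] → 10
  +2 pad (align 4)
  @12: z [4B, align 4] → 16
  @16: state [1B, align 1] → 17
  @17: score [1B, align 1] → 18
  +2 pad (align 4)
  @20: vx [4B, align 4] → 24
  @24: team [4B, align 4] → 28
  size 28, align 4
32 − 28 = 4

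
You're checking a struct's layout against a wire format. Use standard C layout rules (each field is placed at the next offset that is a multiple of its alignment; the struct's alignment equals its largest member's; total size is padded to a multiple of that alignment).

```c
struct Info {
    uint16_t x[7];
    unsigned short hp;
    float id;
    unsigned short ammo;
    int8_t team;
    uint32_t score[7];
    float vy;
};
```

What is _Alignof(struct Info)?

member alignments: x=2, hp=2, id=4, ammo=2, team=1, score=4, vy=4
max = 4

4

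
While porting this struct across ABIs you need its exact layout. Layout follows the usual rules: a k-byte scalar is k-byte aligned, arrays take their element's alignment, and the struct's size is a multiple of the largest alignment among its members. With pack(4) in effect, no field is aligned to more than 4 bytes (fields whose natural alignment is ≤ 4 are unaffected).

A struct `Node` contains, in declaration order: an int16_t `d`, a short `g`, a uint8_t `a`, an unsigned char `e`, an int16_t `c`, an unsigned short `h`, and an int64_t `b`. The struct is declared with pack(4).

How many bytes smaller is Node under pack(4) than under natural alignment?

4

natural layout:
  0..2  d  (2B, 2-aligned)
  2..4  g  (2B, 2-aligned)
  4..5  a  (1B, 1-aligned)
  5..6  e  (1B, 1-aligned)
  6..8  c  (2B, 2-aligned)
  8..10  h  (2B, 2-aligned)
  10..16  -- padding (6B)
  16..24  b  (8B, 8-aligned)
  sizeof = 24, alignof = 8
packed(4) layout:
  0..2  d  (2B, 2-aligned)
  2..4  g  (2B, 2-aligned)
  4..5  a  (1B, 1-aligned)
  5..6  e  (1B, 1-aligned)
  6..8  c  (2B, 2-aligned)
  8..10  h  (2B, 2-aligned)
  10..12  -- padding (2B)
  12..20  b  (8B, 4-aligned)
  sizeof = 20, alignof = 4
24 − 20 = 4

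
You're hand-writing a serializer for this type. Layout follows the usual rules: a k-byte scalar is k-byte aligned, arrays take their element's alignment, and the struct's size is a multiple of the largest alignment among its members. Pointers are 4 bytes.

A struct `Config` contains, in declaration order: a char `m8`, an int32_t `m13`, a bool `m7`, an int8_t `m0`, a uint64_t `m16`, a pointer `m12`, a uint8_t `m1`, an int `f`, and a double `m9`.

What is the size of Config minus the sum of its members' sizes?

16

m8 at 0 (size 1, align 1) → ends 1
pad 3 to align 4 for m13
m13 at 4 (size 4, align 4) → ends 8
m7 at 8 (size 1, align 1) → ends 9
m0 at 9 (size 1, align 1) → ends 10
pad 6 to align 8 for m16
m16 at 16 (size 8, align 8) → ends 24
m12 at 24 (size 4, align 4) → ends 28
m1 at 28 (size 1, align 1) → ends 29
pad 3 to align 4 for f
f at 32 (size 4, align 4) → ends 36
pad 4 to align 8 for m9
m9 at 40 (size 8, align 8) → ends 48
total 48 bytes, alignment 8
data bytes 32, size 48 → padding 16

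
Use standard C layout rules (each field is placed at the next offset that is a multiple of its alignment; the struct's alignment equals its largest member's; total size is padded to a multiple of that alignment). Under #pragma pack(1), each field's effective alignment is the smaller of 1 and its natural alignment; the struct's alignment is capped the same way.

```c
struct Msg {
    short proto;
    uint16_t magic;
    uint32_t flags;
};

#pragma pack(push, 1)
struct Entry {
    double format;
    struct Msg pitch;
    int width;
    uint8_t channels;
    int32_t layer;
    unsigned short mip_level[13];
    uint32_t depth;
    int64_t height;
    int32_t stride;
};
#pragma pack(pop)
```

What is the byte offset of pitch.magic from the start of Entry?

Msg: @0: proto [2B, align 2] → 2; @2: magic [2B, align 2] → 4; @4: flags [4B, align 4] → 8; size 8, align 4
@0: format [8B, align 1] → 8
@8: pitch [8B, align 1] → 16
within Msg: magic at 2
8 + 2 = 10

10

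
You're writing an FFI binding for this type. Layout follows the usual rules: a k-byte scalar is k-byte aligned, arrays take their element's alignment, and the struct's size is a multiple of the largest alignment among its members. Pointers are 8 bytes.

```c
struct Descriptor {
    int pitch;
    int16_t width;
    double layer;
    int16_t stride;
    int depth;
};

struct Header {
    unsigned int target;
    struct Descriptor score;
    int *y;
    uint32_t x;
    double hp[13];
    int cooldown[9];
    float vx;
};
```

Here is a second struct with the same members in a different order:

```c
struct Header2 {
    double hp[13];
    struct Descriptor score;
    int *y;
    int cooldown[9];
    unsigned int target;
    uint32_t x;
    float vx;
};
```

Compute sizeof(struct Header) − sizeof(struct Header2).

8

Descriptor: pitch at 0 (size 4, align 4) → ends 4; width at 4 (size 2, align 2) → ends 6; pad 2 to align 8 for layer; layer at 8 (size 8, align 8) → ends 16; stride at 16 (size 2, align 2) → ends 18; pad 2 to align 4 for depth; depth at 20 (size 4, align 4) → ends 24; total 24 bytes, alignment 8
target at 0 (size 4, align 4) → ends 4
pad 4 to align 8 for score
score at 8 (size 24, align 8) → ends 32
y at 32 (size 8, align 8) → ends 40
x at 40 (size 4, align 4) → ends 44
pad 4 to align 8 for hp
hp at 48 (size 104, align 8) → ends 152
cooldown at 152 (size 36, align 4) → ends 188
vx at 188 (size 4, align 4) → ends 192
total 192 bytes, alignment 8
— Header2 —
hp at 0 (size 104, align 8) → ends 104
score at 104 (size 24, align 8) → ends 128
y at 128 (size 8, align 8) → ends 136
cooldown at 136 (size 36, align 4) → ends 172
target at 172 (size 4, align 4) → ends 176
x at 176 (size 4, align 4) → ends 180
vx at 180 (size 4, align 4) → ends 184
total 184 bytes, alignment 8
192 − 184 = 8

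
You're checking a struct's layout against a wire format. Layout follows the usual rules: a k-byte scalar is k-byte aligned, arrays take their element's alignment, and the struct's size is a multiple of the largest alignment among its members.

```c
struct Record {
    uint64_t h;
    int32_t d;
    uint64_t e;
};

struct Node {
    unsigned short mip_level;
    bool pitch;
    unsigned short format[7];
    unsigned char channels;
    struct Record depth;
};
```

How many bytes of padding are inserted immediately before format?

Record: 0..8  h  (8B, 8-aligned); 8..12  d  (4B, 4-aligned); 12..16  -- padding (4B); 16..24  e  (8B, 8-aligned); sizeof = 24, alignof = 8
0..2  mip_level  (2B, 2-aligned)
2..3  pitch  (1B, 1-aligned)
3..4  -- padding (1B)
4..18  format  (14B, 2-aligned)

1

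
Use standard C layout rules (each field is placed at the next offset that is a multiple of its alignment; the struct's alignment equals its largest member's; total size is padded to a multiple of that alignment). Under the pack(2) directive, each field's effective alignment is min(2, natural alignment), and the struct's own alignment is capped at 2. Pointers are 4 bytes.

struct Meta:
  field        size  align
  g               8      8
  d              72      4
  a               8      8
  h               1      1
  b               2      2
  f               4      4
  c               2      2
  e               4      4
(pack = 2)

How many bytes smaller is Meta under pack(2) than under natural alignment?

natural layout:
  @0: g [8B, align 8] → 8
  @8: d [72B, align 4] → 80
  @80: a [8B, align 8] → 88
  @88: h [1B, align 1] → 89
  +1 pad (align 2)
  @90: b [2B, align 2] → 92
  @92: f [4B, align 4] → 96
  @96: c [2B, align 2] → 98
  +2 pad (align 4)
  @100: e [4B, align 4] → 104
  size 104, align 8
packed(2) layout:
  @0: g [8B, align 2] → 8
  @8: d [72B, align 2] → 80
  @80: a [8B, align 2] → 88
  @88: h [1B, align 1] → 89
  +1 pad (align 2)
  @90: b [2B, align 2] → 92
  @92: f [4B, align 2] → 96
  @96: c [2B, align 2] → 98
  @98: e [4B, align 2] → 102
  size 102, align 2
104 − 102 = 2

2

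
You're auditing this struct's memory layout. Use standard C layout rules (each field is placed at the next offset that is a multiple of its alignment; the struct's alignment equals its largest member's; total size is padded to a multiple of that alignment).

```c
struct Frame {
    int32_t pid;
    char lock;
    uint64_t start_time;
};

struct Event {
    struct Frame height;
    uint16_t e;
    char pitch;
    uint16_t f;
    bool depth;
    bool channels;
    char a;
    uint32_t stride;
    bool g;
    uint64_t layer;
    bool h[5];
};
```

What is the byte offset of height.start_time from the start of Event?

8

Frame: 0..4  pid  (4B, 4-aligned); 4..5  lock  (1B, 1-aligned); 5..8  -- padding (3B); 8..16  start_time  (8B, 8-aligned); sizeof = 16, alignof = 8
0..16  height  (16B, 8-aligned)
within Frame: start_time at 8
0 + 8 = 8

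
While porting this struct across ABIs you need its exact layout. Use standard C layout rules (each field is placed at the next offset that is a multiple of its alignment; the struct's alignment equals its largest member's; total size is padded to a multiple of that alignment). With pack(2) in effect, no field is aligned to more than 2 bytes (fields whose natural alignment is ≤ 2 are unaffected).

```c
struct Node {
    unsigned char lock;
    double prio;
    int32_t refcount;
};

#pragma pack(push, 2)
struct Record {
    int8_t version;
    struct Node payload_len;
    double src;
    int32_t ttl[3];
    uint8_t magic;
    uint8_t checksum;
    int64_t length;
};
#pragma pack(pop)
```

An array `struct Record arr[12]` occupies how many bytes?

672

Node: lock at 0 (size 1, align 1) → ends 1; pad 7 to align 8 for prio; prio at 8 (size 8, align 8) → ends 16; refcount at 16 (size 4, align 4) → ends 20; tail pad 4 to reach multiple of 8; total 24 bytes, alignment 8
version at 0 (size 1, align 1) → ends 1
pad 1 to align 2 for payload_len
payload_len at 2 (size 24, align 2) → ends 26
src at 26 (size 8, align 2) → ends 34
ttl at 34 (size 12, align 2) → ends 46
magic at 46 (size 1, align 1) → ends 47
checksum at 47 (size 1, align 1) → ends 48
length at 48 (size 8, align 2) → ends 56
total 56 bytes, alignment 2
array of 12: 12 × 56 = 672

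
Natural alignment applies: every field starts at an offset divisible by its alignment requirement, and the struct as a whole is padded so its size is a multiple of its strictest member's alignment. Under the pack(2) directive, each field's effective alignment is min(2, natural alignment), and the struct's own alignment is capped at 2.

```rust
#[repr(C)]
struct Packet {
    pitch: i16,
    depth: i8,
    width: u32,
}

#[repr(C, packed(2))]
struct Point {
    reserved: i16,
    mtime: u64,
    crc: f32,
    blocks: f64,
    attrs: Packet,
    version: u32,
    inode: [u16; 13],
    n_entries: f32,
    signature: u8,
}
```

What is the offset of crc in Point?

Packet: @0: pitch [2B, align 2] → 2; @2: depth [1B, align 1] → 3; +1 pad (align 4); @4: width [4B, align 4] → 8; size 8, align 4
@0: reserved [2B, align 2] → 2
@2: mtime [8B, align 2] → 10
@10: crc [4B, align 2] → 14

10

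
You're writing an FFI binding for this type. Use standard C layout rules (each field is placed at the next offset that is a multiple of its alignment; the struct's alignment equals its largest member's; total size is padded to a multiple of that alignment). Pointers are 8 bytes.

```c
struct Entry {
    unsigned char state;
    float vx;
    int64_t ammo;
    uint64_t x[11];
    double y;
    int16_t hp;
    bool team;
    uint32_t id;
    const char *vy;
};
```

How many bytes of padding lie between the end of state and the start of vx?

3

0..1  state  (1B, 1-aligned)
1..4  -- padding (3B)
4..8  vx  (4B, 4-aligned)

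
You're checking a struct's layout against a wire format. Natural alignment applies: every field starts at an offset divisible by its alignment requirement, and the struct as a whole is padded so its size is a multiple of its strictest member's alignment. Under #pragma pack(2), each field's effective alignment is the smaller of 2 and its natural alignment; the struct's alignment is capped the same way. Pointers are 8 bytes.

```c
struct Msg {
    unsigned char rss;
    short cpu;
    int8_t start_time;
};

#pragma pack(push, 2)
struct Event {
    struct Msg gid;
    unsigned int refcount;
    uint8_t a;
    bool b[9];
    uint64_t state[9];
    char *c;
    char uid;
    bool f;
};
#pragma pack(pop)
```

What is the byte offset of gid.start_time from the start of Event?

Msg: rss at 0 (size 1, align 1) → ends 1; pad 1 to align 2 for cpu; cpu at 2 (size 2, align 2) → ends 4; start_time at 4 (size 1, align 1) → ends 5; tail pad 1 to reach multiple of 2; total 6 bytes, alignment 2
gid at 0 (size 6, align 2) → ends 6
within Msg: start_time at 4
0 + 4 = 4

4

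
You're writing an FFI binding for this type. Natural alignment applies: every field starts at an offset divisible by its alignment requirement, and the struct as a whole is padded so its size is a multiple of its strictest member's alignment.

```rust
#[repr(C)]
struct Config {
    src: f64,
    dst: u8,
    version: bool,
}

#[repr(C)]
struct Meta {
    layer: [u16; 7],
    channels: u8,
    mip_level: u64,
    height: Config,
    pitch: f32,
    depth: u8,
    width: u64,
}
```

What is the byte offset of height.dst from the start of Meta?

Config: src at 0 (size 8, align 8) → ends 8; dst at 8 (size 1, align 1) → ends 9; version at 9 (size 1, align 1) → ends 10; tail pad 6 to reach multiple of 8; total 16 bytes, alignment 8
layer at 0 (size 14, align 2) → ends 14
channels at 14 (size 1, align 1) → ends 15
pad 1 to align 8 for mip_level
mip_level at 16 (size 8, align 8) → ends 24
height at 24 (size 16, align 8) → ends 40
within Config: dst at 8
24 + 8 = 32

32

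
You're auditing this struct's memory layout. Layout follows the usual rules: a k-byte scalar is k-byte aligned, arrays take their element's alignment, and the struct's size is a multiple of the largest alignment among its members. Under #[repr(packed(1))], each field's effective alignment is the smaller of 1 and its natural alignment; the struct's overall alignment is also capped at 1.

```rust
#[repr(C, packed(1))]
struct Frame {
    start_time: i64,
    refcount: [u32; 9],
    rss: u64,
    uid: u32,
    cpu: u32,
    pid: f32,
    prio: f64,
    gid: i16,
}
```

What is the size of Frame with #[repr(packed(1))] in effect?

0..8  start_time  (8B, 1-aligned)
8..44  refcount  (36B, 1-aligned)
44..52  rss  (8B, 1-aligned)
52..56  uid  (4B, 1-aligned)
56..60  cpu  (4B, 1-aligned)
60..64  pid  (4B, 1-aligned)
64..72  prio  (8B, 1-aligned)
72..74  gid  (2B, 1-aligned)
sizeof = 74, alignof = 1

74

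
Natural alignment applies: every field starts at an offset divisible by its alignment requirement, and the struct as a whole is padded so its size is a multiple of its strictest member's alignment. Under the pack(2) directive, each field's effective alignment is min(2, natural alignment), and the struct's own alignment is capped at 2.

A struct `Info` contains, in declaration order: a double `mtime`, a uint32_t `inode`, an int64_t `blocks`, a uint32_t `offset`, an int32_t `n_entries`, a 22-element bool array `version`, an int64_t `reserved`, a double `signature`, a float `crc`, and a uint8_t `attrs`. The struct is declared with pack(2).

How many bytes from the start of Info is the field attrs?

0..8  mtime  (8B, 2-aligned)
8..12  inode  (4B, 2-aligned)
12..20  blocks  (8B, 2-aligned)
20..24  offset  (4B, 2-aligned)
24..28  n_entries  (4B, 2-aligned)
28..50  version  (22B, 1-aligned)
50..58  reserved  (8B, 2-aligned)
58..66  signature  (8B, 2-aligned)
66..70  crc  (4B, 2-aligned)
70..71  attrs  (1B, 1-aligned)

70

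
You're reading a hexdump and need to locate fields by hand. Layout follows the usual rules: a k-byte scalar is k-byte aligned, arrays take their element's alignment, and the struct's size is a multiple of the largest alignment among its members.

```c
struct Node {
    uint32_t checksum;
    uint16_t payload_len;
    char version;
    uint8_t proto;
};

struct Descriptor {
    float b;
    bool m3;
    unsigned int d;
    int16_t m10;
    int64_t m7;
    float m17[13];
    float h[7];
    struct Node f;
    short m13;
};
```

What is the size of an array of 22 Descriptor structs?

Node: checksum at 0 (size 4, align 4) → ends 4; payload_len at 4 (size 2, align 2) → ends 6; version at 6 (size 1, align 1) → ends 7; proto at 7 (size 1, align 1) → ends 8; total 8 bytes, alignment 4
b at 0 (size 4, align 4) → ends 4
m3 at 4 (size 1, align 1) → ends 5
pad 3 to align 4 for d
d at 8 (size 4, align 4) → ends 12
m10 at 12 (size 2, align 2) → ends 14
pad 2 to align 8 for m7
m7 at 16 (size 8, align 8) → ends 24
m17 at 24 (size 52, align 4) → ends 76
h at 76 (size 28, align 4) → ends 104
f at 104 (size 8, align 4) → ends 112
m13 at 112 (size 2, align 2) → ends 114
tail pad 6 to reach multiple of 8
total 120 bytes, alignment 8
array of 22: 22 × 120 = 2640

2640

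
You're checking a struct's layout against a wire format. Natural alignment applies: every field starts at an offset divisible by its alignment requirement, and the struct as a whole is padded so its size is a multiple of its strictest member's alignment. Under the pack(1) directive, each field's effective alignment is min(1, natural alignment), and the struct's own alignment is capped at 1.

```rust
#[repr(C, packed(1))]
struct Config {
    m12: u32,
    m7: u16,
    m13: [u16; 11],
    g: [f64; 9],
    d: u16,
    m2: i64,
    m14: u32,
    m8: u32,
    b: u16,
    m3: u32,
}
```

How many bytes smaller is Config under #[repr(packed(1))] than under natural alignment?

natural layout:
  0..4  m12  (4B, 4-aligned)
  4..6  m7  (2B, 2-aligned)
  6..28  m13  (22B, 2-aligned)
  28..32  -- padding (4B)
  32..104  g  (72B, 8-aligned)
  104..106  d  (2B, 2-aligned)
  106..112  -- padding (6B)
  112..120  m2  (8B, 8-aligned)
  120..124  m14  (4B, 4-aligned)
  124..128  m8  (4B, 4-aligned)
  128..130  b  (2B, 2-aligned)
  130..132  -- padding (2B)
  132..136  m3  (4B, 4-aligned)
  sizeof = 136, alignof = 8
packed(1) layout:
  0..4  m12  (4B, 1-aligned)
  4..6  m7  (2B, 1-aligned)
  6..28  m13  (22B, 1-aligned)
  28..100  g  (72B, 1-aligned)
  100..102  d  (2B, 1-aligned)
  102..110  m2  (8B, 1-aligned)
  110..114  m14  (4B, 1-aligned)
  114..118  m8  (4B, 1-aligned)
  118..120  b  (2B, 1-aligned)
  120..124  m3  (4B, 1-aligned)
  sizeof = 124, alignof = 1
136 − 124 = 12

12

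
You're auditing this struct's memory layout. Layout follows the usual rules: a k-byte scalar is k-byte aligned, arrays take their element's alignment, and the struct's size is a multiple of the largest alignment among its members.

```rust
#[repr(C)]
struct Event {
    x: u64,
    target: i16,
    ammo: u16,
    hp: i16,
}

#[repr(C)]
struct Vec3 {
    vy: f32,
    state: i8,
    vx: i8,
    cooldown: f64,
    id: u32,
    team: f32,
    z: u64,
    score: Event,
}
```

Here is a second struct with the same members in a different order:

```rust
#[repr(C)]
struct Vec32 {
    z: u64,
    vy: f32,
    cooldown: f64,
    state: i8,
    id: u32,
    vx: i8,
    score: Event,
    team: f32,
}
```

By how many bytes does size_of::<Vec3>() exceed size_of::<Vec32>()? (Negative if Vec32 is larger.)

Event: 0..8  x  (8B, 8-aligned); 8..10  target  (2B, 2-aligned); 10..12  ammo  (2B, 2-aligned); 12..14  hp  (2B, 2-aligned); 14..16  -- tail padding (2B); sizeof = 16, alignof = 8
0..4  vy  (4B, 4-aligned)
4..5  state  (1B, 1-aligned)
5..6  vx  (1B, 1-aligned)
6..8  -- padding (2B)
8..16  cooldown  (8B, 8-aligned)
16..20  id  (4B, 4-aligned)
20..24  team  (4B, 4-aligned)
24..32  z  (8B, 8-aligned)
32..48  score  (16B, 8-aligned)
sizeof = 48, alignof = 8
— Vec32 —
0..8  z  (8B, 8-aligned)
8..12  vy  (4B, 4-aligned)
12..16  -- padding (4B)
16..24  cooldown  (8B, 8-aligned)
24..25  state  (1B, 1-aligned)
25..28  -- padding (3B)
28..32  id  (4B, 4-aligned)
32..33  vx  (1B, 1-aligned)
33..40  -- padding (7B)
40..56  score  (16B, 8-aligned)
56..60  team  (4B, 4-aligned)
60..64  -- tail padding (4B)
sizeof = 64, alignof = 8
48 − 64 = -16

-16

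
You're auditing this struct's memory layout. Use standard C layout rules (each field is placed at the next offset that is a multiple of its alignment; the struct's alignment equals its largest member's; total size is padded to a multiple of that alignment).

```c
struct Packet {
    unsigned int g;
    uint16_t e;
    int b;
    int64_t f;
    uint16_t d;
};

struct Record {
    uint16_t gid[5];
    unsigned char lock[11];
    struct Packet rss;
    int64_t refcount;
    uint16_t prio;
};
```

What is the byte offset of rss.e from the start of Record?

28

Packet: g at 0 (size 4, align 4) → ends 4; e at 4 (size 2, align 2) → ends 6; pad 2 to align 4 for b; b at 8 (size 4, align 4) → ends 12; pad 4 to align 8 for f; f at 16 (size 8, align 8) → ends 24; d at 24 (size 2, align 2) → ends 26; tail pad 6 to reach multiple of 8; total 32 bytes, alignment 8
gid at 0 (size 10, align 2) → ends 10
lock at 10 (size 11, align 1) → ends 21
pad 3 to align 8 for rss
rss at 24 (size 32, align 8) → ends 56
within Packet: e at 4
24 + 4 = 28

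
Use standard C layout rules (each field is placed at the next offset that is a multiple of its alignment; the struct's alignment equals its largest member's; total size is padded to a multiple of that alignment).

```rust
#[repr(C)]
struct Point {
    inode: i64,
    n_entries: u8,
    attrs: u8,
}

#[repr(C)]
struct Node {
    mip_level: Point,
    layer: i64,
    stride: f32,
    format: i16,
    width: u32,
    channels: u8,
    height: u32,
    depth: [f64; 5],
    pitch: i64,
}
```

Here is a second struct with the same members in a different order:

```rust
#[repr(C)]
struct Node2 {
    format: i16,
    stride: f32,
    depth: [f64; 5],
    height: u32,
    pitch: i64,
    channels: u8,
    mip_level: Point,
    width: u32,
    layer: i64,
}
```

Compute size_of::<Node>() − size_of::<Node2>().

-8

Point: @0: inode [8B, align 8] → 8; @8: n_entries [1B, align 1] → 9; @9: attrs [1B, align 1] → 10; +6 tail pad (align 8); size 16, align 8
@0: mip_level [16B, align 8] → 16
@16: layer [8B, align 8] → 24
@24: stride [4B, align 4] → 28
@28: format [2B, align 2] → 30
+2 pad (align 4)
@32: width [4B, align 4] → 36
@36: channels [1B, align 1] → 37
+3 pad (align 4)
@40: height [4B, align 4] → 44
+4 pad (align 8)
@48: depth [40B, align 8] → 88
@88: pitch [8B, align 8] → 96
size 96, align 8
— Node2 —
@0: format [2B, align 2] → 2
+2 pad (align 4)
@4: stride [4B, align 4] → 8
@8: depth [40B, align 8] → 48
@48: height [4B, align 4] → 52
+4 pad (align 8)
@56: pitch [8B, align 8] → 64
@64: channels [1B, align 1] → 65
+7 pad (align 8)
@72: mip_level [16B, align 8] → 88
@88: width [4B, align 4] → 92
+4 pad (align 8)
@96: layer [8B, align 8] → 104
size 104, align 8
96 − 104 = -8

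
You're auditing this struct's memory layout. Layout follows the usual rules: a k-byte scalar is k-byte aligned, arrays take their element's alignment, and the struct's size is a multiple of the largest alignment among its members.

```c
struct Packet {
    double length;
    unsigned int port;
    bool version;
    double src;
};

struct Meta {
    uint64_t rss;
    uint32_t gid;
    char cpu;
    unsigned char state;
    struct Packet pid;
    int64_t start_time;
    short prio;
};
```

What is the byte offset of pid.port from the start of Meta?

Packet: length at 0 (size 8, align 8) → ends 8; port at 8 (size 4, align 4) → ends 12; version at 12 (size 1, align 1) → ends 13; pad 3 to align 8 for src; src at 16 (size 8, align 8) → ends 24; total 24 bytes, alignment 8
rss at 0 (size 8, align 8) → ends 8
gid at 8 (size 4, align 4) → ends 12
cpu at 12 (size 1, align 1) → ends 13
state at 13 (size 1, align 1) → ends 14
pad 2 to align 8 for pid
pid at 16 (size 24, align 8) → ends 40
within Packet: port at 8
16 + 8 = 24

24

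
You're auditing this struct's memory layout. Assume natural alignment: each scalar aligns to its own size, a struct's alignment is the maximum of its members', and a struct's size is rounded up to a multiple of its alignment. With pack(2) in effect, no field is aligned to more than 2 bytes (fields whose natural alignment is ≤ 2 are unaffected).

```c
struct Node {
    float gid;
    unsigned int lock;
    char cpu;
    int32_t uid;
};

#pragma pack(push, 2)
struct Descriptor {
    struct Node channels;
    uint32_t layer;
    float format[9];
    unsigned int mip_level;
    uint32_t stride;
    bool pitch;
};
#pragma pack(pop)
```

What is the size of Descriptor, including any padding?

66 bytes

Node: 0..4  gid  (4B, 4-aligned); 4..8  lock  (4B, 4-aligned); 8..9  cpu  (1B, 1-aligned); 9..12  -- padding (3B); 12..16  uid  (4B, 4-aligned); sizeof = 16, alignof = 4
0..16  channels  (16B, 2-aligned)
16..20  layer  (4B, 2-aligned)
20..56  format  (36B, 2-aligned)
56..60  mip_level  (4B, 2-aligned)
60..64  stride  (4B, 2-aligned)
64..65  pitch  (1B, 1-aligned)
65..66  -- tail padding (1B)
sizeof = 66, alignof = 2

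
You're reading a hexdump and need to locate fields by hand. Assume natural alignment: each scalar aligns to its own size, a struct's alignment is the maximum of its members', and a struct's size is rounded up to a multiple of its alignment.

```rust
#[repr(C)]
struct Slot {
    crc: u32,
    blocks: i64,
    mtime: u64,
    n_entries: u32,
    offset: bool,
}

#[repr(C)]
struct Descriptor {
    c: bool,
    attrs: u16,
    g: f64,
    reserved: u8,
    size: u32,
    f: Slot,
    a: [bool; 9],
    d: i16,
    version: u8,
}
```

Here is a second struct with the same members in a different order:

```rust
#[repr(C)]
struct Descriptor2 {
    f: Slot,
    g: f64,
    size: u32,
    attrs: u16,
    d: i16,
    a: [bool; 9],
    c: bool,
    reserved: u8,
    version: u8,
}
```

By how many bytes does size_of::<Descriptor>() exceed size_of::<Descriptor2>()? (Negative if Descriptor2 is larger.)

Slot: crc at 0 (size 4, align 4) → ends 4; pad 4 to align 8 for blocks; blocks at 8 (size 8, align 8) → ends 16; mtime at 16 (size 8, align 8) → ends 24; n_entries at 24 (size 4, align 4) → ends 28; offset at 28 (size 1, align 1) → ends 29; tail pad 3 to reach multiple of 8; total 32 bytes, alignment 8
c at 0 (size 1, align 1) → ends 1
pad 1 to align 2 for attrs
attrs at 2 (size 2, align 2) → ends 4
pad 4 to align 8 for g
g at 8 (size 8, align 8) → ends 16
reserved at 16 (size 1, align 1) → ends 17
pad 3 to align 4 for size
size at 20 (size 4, align 4) → ends 24
f at 24 (size 32, align 8) → ends 56
a at 56 (size 9, align 1) → ends 65
pad 1 to align 2 for d
d at 66 (size 2, align 2) → ends 68
version at 68 (size 1, align 1) → ends 69
tail pad 3 to reach multiple of 8
total 72 bytes, alignment 8
— Descriptor2 —
f at 0 (size 32, align 8) → ends 32
g at 32 (size 8, align 8) → ends 40
size at 40 (size 4, align 4) → ends 44
attrs at 44 (size 2, align 2) → ends 46
d at 46 (size 2, align 2) → ends 48
a at 48 (size 9, align 1) → ends 57
c at 57 (size 1, align 1) → ends 58
reserved at 58 (size 1, align 1) → ends 59
version at 59 (size 1, align 1) → ends 60
tail pad 4 to reach multiple of 8
total 64 bytes, alignment 8
72 − 64 = 8

8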